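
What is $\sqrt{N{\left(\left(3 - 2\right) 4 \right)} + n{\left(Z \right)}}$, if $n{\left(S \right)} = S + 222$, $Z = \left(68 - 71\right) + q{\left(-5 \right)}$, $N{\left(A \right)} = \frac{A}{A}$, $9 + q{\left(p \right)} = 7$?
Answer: $\sqrt{218} \approx 14.765$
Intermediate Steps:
$q{\left(p \right)} = -2$ ($q{\left(p \right)} = -9 + 7 = -2$)
$N{\left(A \right)} = 1$
$Z = -5$ ($Z = \left(68 - 71\right) - 2 = -3 - 2 = -5$)
$n{\left(S \right)} = 222 + S$
$\sqrt{N{\left(\left(3 - 2\right) 4 \right)} + n{\left(Z \right)}} = \sqrt{1 + \left(222 - 5\right)} = \sqrt{1 + 217} = \sqrt{218}$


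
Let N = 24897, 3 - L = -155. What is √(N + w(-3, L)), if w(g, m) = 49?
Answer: √24946 ≈ 157.94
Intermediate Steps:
L = 158 (L = 3 - 1*(-155) = 3 + 155 = 158)
√(N + w(-3, L)) = √(24897 + 49) = √24946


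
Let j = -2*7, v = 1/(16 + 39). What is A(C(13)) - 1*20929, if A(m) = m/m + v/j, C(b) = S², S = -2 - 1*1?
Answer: -16114561/770 ≈ -20928.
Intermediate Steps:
S = -3 (S = -2 - 1 = -3)
C(b) = 9 (C(b) = (-3)² = 9)
v = 1/55 ≈ 0.018182
j = -14
A(m) = 769/770 (A(m) = m/m + (1/55)/(-14) = 1 + (1/55)*(-1/14) = 1 - 1/770 = 769/770)
A(C(13)) - 1*20929 = 769/770 - 1*20929 = 769/770 - 20929 = -16114561/770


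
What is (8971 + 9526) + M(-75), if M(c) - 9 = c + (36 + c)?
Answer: 18392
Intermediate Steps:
M(c) = 45 + 2*c (M(c) = 9 + (c + (36 + c)) = 9 + (36 + 2*c) = 45 + 2*c)
(8971 + 9526) + M(-75) = (8971 + 9526) + (45 + 2*(-75)) = 18497 + (45 - 150) = 18497 - 105 = 18392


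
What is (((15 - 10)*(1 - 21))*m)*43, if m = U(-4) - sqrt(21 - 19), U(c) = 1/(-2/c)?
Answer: -8600 + 4300*sqrt(2) ≈ -2518.9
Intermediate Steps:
U(c) = -c/2
m = 2 - sqrt(2) (m = -1/2*(-4) - sqrt(21 - 19) = 2 - sqrt(2) ≈ 0.58579)
(((15 - 10)*(1 - 21))*m)*43 = (((15 - 10)*(1 - 21))*(2 - sqrt(2)))*43 = ((5*(-20))*(2 - sqrt(2)))*43 = -100*(2 - sqrt(2))*43 = (-200 + 100*sqrt(2))*43 = -8600 + 4300*sqrt(2)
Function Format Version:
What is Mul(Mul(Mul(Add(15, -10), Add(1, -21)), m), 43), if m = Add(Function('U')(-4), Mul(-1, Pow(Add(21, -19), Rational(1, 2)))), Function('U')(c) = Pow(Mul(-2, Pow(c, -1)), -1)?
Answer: Add(-8600, Mul(4300, Pow(2, Rational(1, 2)))) ≈ -2518.9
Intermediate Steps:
Function('U')(c) = Mul(Rational(-1, 2), c)
m = Add(2, Mul(-1, Pow(2, Rational(1, 2)))) (m = Add(Mul(Rational(-1, 2), -4), Mul(-1, Pow(Add(21, -19), Rational(1, 2)))) = Add(2, Mul(-1, Pow(2, Rational(1, 2)))) ≈ 0.58579)
Mul(Mul(Mul(Add(15, -10), Add(1, -21)), m), 43) = Mul(Mul(Mul(Add(15, -10), Add(1, -21)), Add(2, Mul(-1, Pow(2, Rational(1, 2))))), 43) = Mul(Mul(Mul(5, -20), Add(2, Mul(-1, Pow(2, Rational(1, 2))))), 43) = Mul(Mul(-100, Add(2, Mul(-1, Pow(2, Rational(1, 2))))), 43) = Mul(Add(-200, Mul(100, Pow(2, Rational(1, 2)))), 43) = Add(-8600, Mul(4300, Pow(2, Rational(1, 2))))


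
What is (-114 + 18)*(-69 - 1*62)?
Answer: 12576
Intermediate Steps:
(-114 + 18)*(-69 - 1*62) = -96*(-69 - 62) = -96*(-131) = 12576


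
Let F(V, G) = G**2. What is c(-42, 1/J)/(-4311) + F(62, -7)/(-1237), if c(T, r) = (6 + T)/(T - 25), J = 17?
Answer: -1577505/39699041 ≈ -0.039737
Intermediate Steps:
c(T, r) = (6 + T)/(-25 + T)
c(-42, 1/J)/(-4311) + F(62, -7)/(-1237) = ((6 - 42)/(-25 - 42))/(-4311) + (-7)**2/(-1237) = (-36/(-67))*(-1/4311) + 49*(-1/1237) = -1/67*(-36)*(-1/4311) - 49/1237 = (36/67)*(-1/4311) - 49/1237 = -4/32093 - 49/1237 = -1577505/39699041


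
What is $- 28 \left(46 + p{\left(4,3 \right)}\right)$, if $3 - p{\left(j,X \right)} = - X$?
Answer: $-1456$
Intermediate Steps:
$p{\left(j,X \right)} = 3 + X$ ($p{\left(j,X \right)} = 3 - - X = 3 + X$)
$- 28 \left(46 + p{\left(4,3 \right)}\right) = - 28 \left(46 + \left(3 + 3\right)\right) = - 28 \left(46 + 6\right) = \left(-28\right) 52 = -1456$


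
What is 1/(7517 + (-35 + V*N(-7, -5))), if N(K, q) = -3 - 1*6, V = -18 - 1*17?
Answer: 1/7797 ≈ 0.00012825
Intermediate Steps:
V = -35 (V = -18 - 17 = -35)
N(K, q) = -9 (N(K, q) = -3 - 6 = -9)
1/(7517 + (-35 + V*N(-7, -5))) = 1/(7517 + (-35 - 35*(-9))) = 1/(7517 + (-35 + 315)) = 1/(7517 + 280) = 1/7797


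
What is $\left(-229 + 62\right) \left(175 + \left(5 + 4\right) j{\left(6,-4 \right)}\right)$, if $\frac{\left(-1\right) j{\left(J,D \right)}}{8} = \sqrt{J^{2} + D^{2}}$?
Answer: $-29225 + 24048 \sqrt{13} \approx 57481.0$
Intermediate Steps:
$j{\left(J,D \right)} = - 8 \sqrt{D^{2} + J^{2}}$ ($j{\left(J,D \right)} = - 8 \sqrt{J^{2} + D^{2}} = - 8 \sqrt{D^{2} + J^{2}}$)
$\left(-229 + 62\right) \left(175 + \left(5 + 4\right) j{\left(6,-4 \right)}\right) = \left(-229 + 62\right) \left(175 + \left(5 + 4\right) \left(- 8 \sqrt{\left(-4\right)^{2} + 6^{2}}\right)\right) = - 167 \left(175 + 9 \left(- 8 \sqrt{16 + 36}\right)\right) = - 167 \left(175 + 9 \left(- 8 \sqrt{52}\right)\right) = - 167 \left(175 + 9 \left(- 8 \cdot 2 \sqrt{13}\right)\right) = - 167 \left(175 + 9 \left(- 16 \sqrt{13}\right)\right) = - 167 \left(175 - 144 \sqrt{13}\right) = -29225 + 24048 \sqrt{13}$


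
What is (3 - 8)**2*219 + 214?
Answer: 5689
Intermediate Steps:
(3 - 8)**2*219 + 214 = (-5)**2*219 + 214 = 25*219 + 214 = 5475 + 214 = 5689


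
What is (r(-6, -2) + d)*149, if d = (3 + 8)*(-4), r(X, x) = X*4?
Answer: -10132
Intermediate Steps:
r(X, x) = 4*X
d = -44 (d = 11*(-4) = -44)
(r(-6, -2) + d)*149 = (4*(-6) - 44)*149 = (-24 - 44)*149 = -68*149 = -10132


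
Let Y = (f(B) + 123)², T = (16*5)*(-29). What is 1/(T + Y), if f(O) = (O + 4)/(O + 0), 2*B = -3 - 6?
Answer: 81/1039744 ≈ 7.7904e-5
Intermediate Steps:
B = -9/2 (B = (-3 - 6)/2 = (½)*(-9) = -9/2 ≈ -4.5000)
f(O) = (4 + O)/O
T = -2320 (T = 80*(-29) = -2320)
Y = 1227664/81 (Y = ((4 - 9/2)/(-9/2) + 123)² = (-2/9*(-½) + 123)² = (⅑ + 123)² = (1108/9)² = 1227664/81 ≈ 15156.)
1/(T + Y) = 1/(-2320 + 1227664/81) = 1/(1039744/81) = 81/1039744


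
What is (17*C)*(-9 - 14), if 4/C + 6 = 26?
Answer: -391/5 ≈ -78.200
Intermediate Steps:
C = ⅕ (C = 4/(-6 + 26) = 4/20 = 4*(1/20) = ⅕ ≈ 0.20000)
(17*C)*(-9 - 14) = (17*(⅕))*(-9 - 14) = (17/5)*(-23) = -391/5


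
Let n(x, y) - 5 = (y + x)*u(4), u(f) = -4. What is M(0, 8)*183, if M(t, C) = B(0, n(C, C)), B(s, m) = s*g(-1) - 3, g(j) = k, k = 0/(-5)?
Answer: -549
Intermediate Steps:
k = 0 (k = 0*(-⅕) = 0)
n(x, y) = 5 - 4*x - 4*y (n(x, y) = 5 + (y + x)*(-4) = 5 + (x + y)*(-4) = 5 + (-4*x - 4*y) = 5 - 4*x - 4*y)
g(j) = 0
B(s, m) = -3 (B(s, m) = s*0 - 3 = 0 - 3 = -3)
M(t, C) = -3
M(0, 8)*183 = -3*183 = -549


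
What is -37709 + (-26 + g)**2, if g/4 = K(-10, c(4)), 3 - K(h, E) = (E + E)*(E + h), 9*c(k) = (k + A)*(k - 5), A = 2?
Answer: -2647385/81 ≈ -32684.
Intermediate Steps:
c(k) = (-5 + k)*(2 + k)/9 (c(k) = ((k + 2)*(k - 5))/9 = ((2 + k)*(-5 + k))/9 = ((-5 + k)*(2 + k))/9 = (-5 + k)*(2 + k)/9)
K(h, E) = 3 - 2*E*(E + h) (K(h, E) = 3 - (E + E)*(E + h) = 3 - 2*E*(E + h))
g = -404/9 (g = 4*(3 - 2*(-10/9 - 1/3*4 + (1/9)*4**2)**2 - 2*(-10/9 - 1/3*4 + (1/9)*4**2)*(-10)) = 4*(3 - 2*(-10/9 - 4/3 + (1/9)*16)**2 - 2*(-10/9 - 4/3 + (1/9)*16)*(-10)) = 4*(3 - 2*(-10/9 - 4/3 + 16/9)**2 - 2*(-10/9 - 4/3 + 16/9)*(-10)) = 4*(3 - 2*(-2/3)**2 - 2*(-2/3)*(-10)) = 4*(3 - 2*4/9 - 40/3) = 4*(3 - 8/9 - 40/3) = 4*(-101/9) = -404/9 ≈ -44.889)
-37709 + (-26 + g)**2 = -37709 + (-26 - 404/9)**2 = -37709 + (-638/9)**2 = -37709 + 407044/81 = -2647385/81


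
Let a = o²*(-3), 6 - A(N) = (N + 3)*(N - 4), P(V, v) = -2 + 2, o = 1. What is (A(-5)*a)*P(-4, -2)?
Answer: 0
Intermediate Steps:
P(V, v) = 0
A(N) = 6 - (-4 + N)*(3 + N) (A(N) = 6 - (N + 3)*(N - 4) = 6 - (3 + N)*(-4 + N) = 6 - (-4 + N)*(3 + N))
a = -3 (a = 1²*(-3) = 1*(-3) = -3)
(A(-5)*a)*P(-4, -2) = ((18 - 5 - 1*(-5)²)*(-3))*0 = ((18 - 5 - 1*25)*(-3))*0 = ((18 - 5 - 25)*(-3))*0 = -12*(-3)*0 = 36*0 = 0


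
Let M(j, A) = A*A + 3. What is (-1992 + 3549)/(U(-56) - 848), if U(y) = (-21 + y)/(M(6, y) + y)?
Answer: -1600077/871487 ≈ -1.8360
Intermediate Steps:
M(j, A) = 3 + A² (M(j, A) = A² + 3 = 3 + A²)
U(y) = (-21 + y)/(3 + y + y²) (U(y) = (-21 + y)/((3 + y²) + y) = (-21 + y)/(3 + y + y²))
(-1992 + 3549)/(U(-56) - 848) = (-1992 + 3549)/((-21 - 56)/(3 - 56 + (-56)²) - 848) = 1557/(-77/(3 - 56 + 3136) - 848) = 1557/(-77/3083 - 848) = 1557/(-2614461/3083) = 1557*(-3083/2614461) = -1600077/871487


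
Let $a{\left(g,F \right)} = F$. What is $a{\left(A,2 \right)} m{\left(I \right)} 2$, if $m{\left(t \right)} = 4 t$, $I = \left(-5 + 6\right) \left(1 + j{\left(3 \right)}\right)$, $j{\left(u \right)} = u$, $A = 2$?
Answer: $64$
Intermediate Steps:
$I = 4$ ($I = \left(-5 + 6\right) \left(1 + 3\right) = 1 \cdot 4 = 4$)
$a{\left(A,2 \right)} m{\left(I \right)} 2 = 2 \cdot 4 \cdot 4 \cdot 2 = 2 \cdot 16 \cdot 2 = 32 \cdot 2 = 64$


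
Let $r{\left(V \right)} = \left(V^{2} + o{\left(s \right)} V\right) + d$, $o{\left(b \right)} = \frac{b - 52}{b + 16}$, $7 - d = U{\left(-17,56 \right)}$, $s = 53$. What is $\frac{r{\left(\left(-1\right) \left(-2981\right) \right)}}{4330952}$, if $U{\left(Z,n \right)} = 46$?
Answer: $\frac{613159199}{298835688} \approx 2.0518$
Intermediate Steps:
$d = -39$ ($d = 7 - 46 = -39$)
$o{\left(b \right)} = \frac{-52 + b}{16 + b}$
$r{\left(V \right)} = -39 + V^{2} + \frac{V}{69}$ ($r{\left(V \right)} = \left(V^{2} + \frac{-52 + 53}{16 + 53} V\right) - 39 = \left(V^{2} + \frac{1}{69} \cdot 1 V\right) - 39 = \left(V^{2} + \frac{V}{69}\right) - 39 = -39 + V^{2} + \frac{V}{69}$)
$\frac{r{\left(\left(-1\right) \left(-2981\right) \right)}}{4330952} = \frac{-39 + \left(\left(-1\right) \left(-2981\right)\right)^{2} + \frac{\left(-1\right) \left(-2981\right)}{69}}{4330952} = \left(-39 + 2981^{2} + \frac{1}{69} \cdot 2981\right) \frac{1}{4330952} = \left(-39 + 8886361 + \frac{2981}{69}\right) \frac{1}{4330952} = \frac{613159199}{69} \cdot \frac{1}{4330952} = \frac{613159199}{298835688}$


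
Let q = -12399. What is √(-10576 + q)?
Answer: 5*I*√919 ≈ 151.57*I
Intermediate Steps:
√(-10576 + q) = √(-10576 - 12399) = √(-22975) = 5*I*√919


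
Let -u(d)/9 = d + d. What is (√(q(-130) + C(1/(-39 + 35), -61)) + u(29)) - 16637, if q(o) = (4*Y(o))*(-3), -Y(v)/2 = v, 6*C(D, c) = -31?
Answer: -17159 + I*√112506/6 ≈ -17159.0 + 55.903*I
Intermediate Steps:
C(D, c) = -31/6 (C(D, c) = (⅙)*(-31) = -31/6)
u(d) = -18*d (u(d) = -9*(d + d) = -18*d)
Y(v) = -2*v
q(o) = 24*o (q(o) = (4*(-2*o))*(-3) = -8*o*(-3) = 24*o)
(√(q(-130) + C(1/(-39 + 35), -61)) + u(29)) - 16637 = (√(24*(-130) - 31/6) - 18*29) - 16637 = (√(-3120 - 31/6) - 522) - 16637 = (√(-18751/6) - 522) - 16637 = (I*√112506/6 - 522) - 16637 = (-522 + I*√112506/6) - 16637 = -17159 + I*√112506/6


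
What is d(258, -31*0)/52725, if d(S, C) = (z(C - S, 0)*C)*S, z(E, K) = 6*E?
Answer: 0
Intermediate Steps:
d(S, C) = C*S*(-6*S + 6*C) (d(S, C) = ((6*(C - S))*C)*S = ((-6*S + 6*C)*C)*S = (C*(-6*S + 6*C))*S = C*S*(-6*S + 6*C))
d(258, -31*0)/52725 = (6*(-31*0)*258*(-31*0 - 1*258))/52725 = (6*0*258*(0 - 258))*(1/52725) = (6*0*258*(-258))*(1/52725) = 0*(1/52725) = 0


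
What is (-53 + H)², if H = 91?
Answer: 1444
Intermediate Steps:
(-53 + H)² = (-53 + 91)² = 38² = 1444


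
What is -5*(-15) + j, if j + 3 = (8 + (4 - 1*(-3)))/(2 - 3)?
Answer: 57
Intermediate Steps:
j = -18 (j = -3 + (8 + (4 - 1*(-3)))/(2 - 3) = -3 + (8 + (4 + 3))/(-1) = -3 + (8 + 7)*(-1) = -3 + 15*(-1) = -3 - 15 = -18)
-5*(-15) + j = -5*(-15) - 18 = 75 - 18 = 57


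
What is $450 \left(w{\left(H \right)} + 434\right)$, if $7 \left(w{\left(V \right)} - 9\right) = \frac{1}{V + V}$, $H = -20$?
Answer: $\frac{5581755}{28} \approx 1.9935 \cdot 10^{5}$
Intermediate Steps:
$w{\left(V \right)} = 9 + \frac{1}{14 V}$ ($w{\left(V \right)} = 9 + \frac{1}{7 \left(V + V\right)} = 9 + \frac{1}{7 \cdot 2 V} = 9 + \frac{\frac{1}{2} \frac{1}{V}}{7} = 9 + \frac{1}{14 V}$)
$450 \left(w{\left(H \right)} + 434\right) = 450 \left(\left(9 + \frac{1}{14 \left(-20\right)}\right) + 434\right) = 450 \left(\left(9 + \frac{1}{14} \left(- \frac{1}{20}\right)\right) + 434\right) = 450 \left(\left(9 - \frac{1}{280}\right) + 434\right) = 450 \left(\frac{2519}{280} + 434\right) = 450 \cdot \frac{124039}{280} = \frac{5581755}{28}$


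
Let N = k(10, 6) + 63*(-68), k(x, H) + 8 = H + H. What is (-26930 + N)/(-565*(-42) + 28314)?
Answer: -15605/26022 ≈ -0.59968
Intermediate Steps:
k(x, H) = -8 + 2*H (k(x, H) = -8 + (H + H) = -8 + 2*H)
N = -4280 (N = (-8 + 2*6) + 63*(-68) = (-8 + 12) - 4284 = 4 - 4284 = -4280)
(-26930 + N)/(-565*(-42) + 28314) = (-26930 - 4280)/(-565*(-42) + 28314) = -31210/(23730 + 28314) = -31210/52044 = -31210*1/52044 = -15605/26022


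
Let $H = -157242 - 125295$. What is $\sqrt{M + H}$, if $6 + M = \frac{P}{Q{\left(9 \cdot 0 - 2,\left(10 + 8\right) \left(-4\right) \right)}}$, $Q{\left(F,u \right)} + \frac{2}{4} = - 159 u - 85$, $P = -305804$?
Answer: $\frac{i \sqrt{648561529583}}{1515} \approx 531.57 i$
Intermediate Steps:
$Q{\left(F,u \right)} = - \frac{171}{2} - 159 u$ ($Q{\left(F,u \right)} = - \frac{1}{2} - \left(85 + 159 u\right) = - \frac{171}{2} - 159 u$)
$M = - \frac{747958}{22725}$ ($M = -6 - \frac{305804}{- \frac{171}{2} - 159 \left(10 + 8\right) \left(-4\right)} = -6 - \frac{305804}{- \frac{171}{2} - 159 \cdot 18 \left(-4\right)} = -6 - \frac{305804}{- \frac{171}{2} - -11448} = -6 - \frac{305804}{- \frac{171}{2} + 11448} = -6 - \frac{305804}{\frac{22725}{2}} = -6 - \frac{611608}{22725} = - \frac{747958}{22725} \approx -32.913$)
$H = -282537$
$\sqrt{M + H} = \sqrt{- \frac{747958}{22725} - 282537} = \sqrt{- \frac{6421401283}{22725}} = \frac{i \sqrt{648561529583}}{1515}$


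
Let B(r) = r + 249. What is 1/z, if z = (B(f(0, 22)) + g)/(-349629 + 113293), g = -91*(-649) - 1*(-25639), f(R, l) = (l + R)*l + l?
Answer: -236336/85453 ≈ -2.7657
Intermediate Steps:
f(R, l) = l + l*(R + l) (f(R, l) = (R + l)*l + l = l*(R + l) + l = l + l*(R + l))
g = 84698 (g = 59059 + 25639 = 84698)
B(r) = 249 + r
z = -85453/236336 (z = ((249 + 22*(1 + 0 + 22)) + 84698)/(-349629 + 113293) = ((249 + 22*23) + 84698)/(-236336) = ((249 + 506) + 84698)*(-1/236336) = (755 + 84698)*(-1/236336) = 85453*(-1/236336) = -85453/236336 ≈ -0.36157)
1/z = 1/(-85453/236336) = -236336/85453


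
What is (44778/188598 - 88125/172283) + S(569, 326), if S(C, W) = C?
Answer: 181168360035/318551267 ≈ 568.73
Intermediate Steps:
(44778/188598 - 88125/172283) + S(569, 326) = (44778/188598 - 88125/172283) + 569 = (44778*(1/188598) - 88125*1/172283) + 569 = (439/1849 - 88125/172283) + 569 = -87310888/318551267 + 569 = 181168360035/318551267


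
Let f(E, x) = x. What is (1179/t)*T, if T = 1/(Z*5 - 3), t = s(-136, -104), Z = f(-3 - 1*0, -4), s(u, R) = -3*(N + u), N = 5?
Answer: -3/23 ≈ -0.13043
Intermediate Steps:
s(u, R) = -15 - 3*u (s(u, R) = -3*(5 + u) = -15 - 3*u)
Z = -4
t = 393 (t = -15 - 3*(-136) = -15 + 408 = 393)
T = -1/23 (T = 1/(-4*5 - 3) = 1/(-20 - 3) = 1/(-23) = -1/23 ≈ -0.043478)
(1179/t)*T = (1179/393)*(-1/23) = (1179*(1/393))*(-1/23) = 3*(-1/23) = -3/23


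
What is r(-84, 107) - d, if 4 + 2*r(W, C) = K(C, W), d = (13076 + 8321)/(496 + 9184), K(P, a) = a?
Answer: -447317/9680 ≈ -46.210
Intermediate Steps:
d = 21397/9680 ≈ 2.2104
r(W, C) = -2 + W/2
r(-84, 107) - d = (-2 + (1/2)*(-84)) - 1*21397/9680 = (-2 - 42) - 21397/9680 = -44 - 21397/9680 = -447317/9680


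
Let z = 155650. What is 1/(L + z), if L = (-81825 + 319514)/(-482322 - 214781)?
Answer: 697103/108503844261 ≈ 6.4247e-6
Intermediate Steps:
L = -237689/697103 (L = 237689/(-697103) = 237689*(-1/697103) = -237689/697103 ≈ -0.34097)
1/(L + z) = 1/(-237689/697103 + 155650) = 1/(108503844261/697103) = 697103/108503844261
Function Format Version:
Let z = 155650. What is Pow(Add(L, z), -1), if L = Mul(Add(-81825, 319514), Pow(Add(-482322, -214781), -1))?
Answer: Rational(697103, 108503844261) ≈ 6.4247e-6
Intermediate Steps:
L = Rational(-237689, 697103) (L = Mul(237689, Pow(-697103, -1)) = Mul(237689, Rational(-1, 697103)) = Rational(-237689, 697103) ≈ -0.34097)
Pow(Add(L, z), -1) = Pow(Add(Rational(-237689, 697103), 155650), -1) = Pow(Rational(108503844261, 697103), -1) = Rational(697103, 108503844261)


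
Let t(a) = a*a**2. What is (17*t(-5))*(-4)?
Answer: 8500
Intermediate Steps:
t(a) = a**3
(17*t(-5))*(-4) = (17*(-5)**3)*(-4) = (17*(-125))*(-4) = -2125*(-4) = 8500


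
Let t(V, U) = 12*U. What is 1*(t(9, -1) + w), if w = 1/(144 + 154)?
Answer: -3575/298 ≈ -11.997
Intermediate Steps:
w = 1/298 ≈ 0.0033557
1*(t(9, -1) + w) = 1*(12*(-1) + 1/298) = 1*(-12 + 1/298) = 1*(-3575/298) = -3575/298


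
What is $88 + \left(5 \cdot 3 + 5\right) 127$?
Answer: $2628$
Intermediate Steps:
$88 + \left(5 \cdot 3 + 5\right) 127 = 88 + \left(15 + 5\right) 127 = 88 + 20 \cdot 127 = 88 + 2540 = 2628$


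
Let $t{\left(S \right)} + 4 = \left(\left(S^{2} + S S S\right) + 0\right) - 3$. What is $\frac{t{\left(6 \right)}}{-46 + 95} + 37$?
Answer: $42$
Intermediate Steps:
$t{\left(S \right)} = -7 + S^{2} + S^{3}$ ($t{\left(S \right)} = -4 - \left(3 - S^{2} - S S S\right) = -4 - \left(3 - S^{2} - S^{2} S\right) = -4 - \left(3 - S^{2} - S^{3}\right) = -4 + \left(-3 + S^{2} + S^{3}\right) = -7 + S^{2} + S^{3}$)
$\frac{t{\left(6 \right)}}{-46 + 95} + 37 = \frac{-7 + 6^{2} + 6^{3}}{-46 + 95} + 37 = \frac{-7 + 36 + 216}{49} + 37 = 245 \cdot \frac{1}{49} + 37 = 5 + 37 = 42$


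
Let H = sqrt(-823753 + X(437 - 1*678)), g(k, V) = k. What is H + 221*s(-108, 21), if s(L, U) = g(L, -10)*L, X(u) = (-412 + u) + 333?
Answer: 2577744 + I*sqrt(824073) ≈ 2.5777e+6 + 907.78*I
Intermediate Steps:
X(u) = -79 + u
s(L, U) = L**2 (s(L, U) = L*L = L**2)
H = I*sqrt(824073) (H = sqrt(-823753 + (-79 + (437 - 1*678))) = sqrt(-823753 + (-79 + (437 - 678))) = sqrt(-823753 + (-79 - 241)) = sqrt(-823753 - 320) = sqrt(-824073) = I*sqrt(824073) ≈ 907.79*I)
H + 221*s(-108, 21) = I*sqrt(824073) + 221*(-108)**2 = I*sqrt(824073) + 221*11664 = I*sqrt(824073) + 2577744 = 2577744 + I*sqrt(824073)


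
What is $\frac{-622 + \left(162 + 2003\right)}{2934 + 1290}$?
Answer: $\frac{1543}{4224} \approx 0.36529$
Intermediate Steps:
$\frac{-622 + \left(162 + 2003\right)}{2934 + 1290} = \frac{-622 + 2165}{4224} = 1543 \cdot \frac{1}{4224} = \frac{1543}{4224}$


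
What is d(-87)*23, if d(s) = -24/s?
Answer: 184/29 ≈ 6.3448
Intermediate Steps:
d(-87)*23 = -24/(-87)*23 = -24*(-1/87)*23 = (8/29)*23 = 184/29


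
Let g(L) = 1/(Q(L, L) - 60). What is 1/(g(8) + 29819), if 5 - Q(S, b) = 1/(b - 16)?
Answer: 439/13090533 ≈ 3.3536e-5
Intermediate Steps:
Q(S, b) = 5 - 1/(-16 + b) (Q(S, b) = 5 - 1/(b - 16) = 5 - 1/(-16 + b))
g(L) = 1/(-60 + (-81 + 5*L)/(-16 + L)) (g(L) = 1/((-81 + 5*L)/(-16 + L) - 60) = 1/(-60 + (-81 + 5*L)/(-16 + L)))
1/(g(8) + 29819) = 1/((16 - 1*8)/(-879 + 55*8) + 29819) = 1/((16 - 8)/(-879 + 440) + 29819) = 1/(8/(-439) + 29819) = 1/(-1/439*8 + 29819) = 1/(-8/439 + 29819) = 1/(13090533/439) = 439/13090533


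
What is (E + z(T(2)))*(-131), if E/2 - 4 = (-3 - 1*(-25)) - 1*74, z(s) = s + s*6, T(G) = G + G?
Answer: 8908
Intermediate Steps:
T(G) = 2*G
z(s) = 7*s (z(s) = s + 6*s = 7*s)
E = -96 (E = 8 + 2*((-3 - 1*(-25)) - 1*74) = 8 + 2*((-3 + 25) - 74) = 8 + 2*(22 - 74) = 8 + 2*(-52) = 8 - 104 = -96)
(E + z(T(2)))*(-131) = (-96 + 7*(2*2))*(-131) = (-96 + 7*4)*(-131) = (-96 + 28)*(-131) = -68*(-131) = 8908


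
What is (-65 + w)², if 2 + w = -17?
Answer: 7056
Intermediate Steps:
w = -19 (w = -2 - 17 = -19)
(-65 + w)² = (-65 - 19)² = (-84)² = 7056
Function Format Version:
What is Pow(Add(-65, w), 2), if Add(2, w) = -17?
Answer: 7056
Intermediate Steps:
w = -19 (w = Add(-2, -17) = -19)
Pow(Add(-65, w), 2) = Pow(Add(-65, -19), 2) = Pow(-84, 2) = 7056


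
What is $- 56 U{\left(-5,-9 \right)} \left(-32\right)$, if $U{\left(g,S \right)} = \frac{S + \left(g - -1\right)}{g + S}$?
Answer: $1664$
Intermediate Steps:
$U{\left(g,S \right)} = \frac{1 + S + g}{S + g}$ ($U{\left(g,S \right)} = \frac{S + \left(g + 1\right)}{S + g} = \frac{S + \left(1 + g\right)}{S + g} = \frac{1 + S + g}{S + g}$)
$- 56 U{\left(-5,-9 \right)} \left(-32\right) = - 56 \frac{1 - 9 - 5}{-9 - 5} \left(-32\right) = - 56 \frac{1}{-14} \left(-13\right) \left(-32\right) = - 56 \left(\left(- \frac{1}{14}\right) \left(-13\right)\right) \left(-32\right) = \left(-56\right) \frac{13}{14} \left(-32\right) = \left(-52\right) \left(-32\right) = 1664$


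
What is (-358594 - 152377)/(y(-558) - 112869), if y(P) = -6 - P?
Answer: 510971/112317 ≈ 4.5494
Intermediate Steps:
(-358594 - 152377)/(y(-558) - 112869) = (-358594 - 152377)/((-6 - 1*(-558)) - 112869) = -510971/((-6 + 558) - 112869) = -510971/(552 - 112869) = -510971/(-112317) = -510971*(-1/112317) = 510971/112317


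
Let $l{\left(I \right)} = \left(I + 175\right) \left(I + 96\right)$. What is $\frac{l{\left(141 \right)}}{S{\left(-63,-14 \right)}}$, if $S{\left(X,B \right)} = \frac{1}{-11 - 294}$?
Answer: $-22842060$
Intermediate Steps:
$l{\left(I \right)} = \left(96 + I\right) \left(175 + I\right)$ ($l{\left(I \right)} = \left(175 + I\right) \left(96 + I\right) = \left(96 + I\right) \left(175 + I\right)$)
$S{\left(X,B \right)} = - \frac{1}{305}$ ($S{\left(X,B \right)} = \frac{1}{-305} = - \frac{1}{305}$)
$\frac{l{\left(141 \right)}}{S{\left(-63,-14 \right)}} = \frac{16800 + 141^{2} + 271 \cdot 141}{- \frac{1}{305}} = \left(16800 + 19881 + 38211\right) \left(-305\right) = 74892 \left(-305\right) = -22842060$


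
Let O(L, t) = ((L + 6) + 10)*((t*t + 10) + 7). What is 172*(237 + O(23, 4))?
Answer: 262128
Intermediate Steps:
O(L, t) = (16 + L)*(17 + t**2) (O(L, t) = ((6 + L) + 10)*((t**2 + 10) + 7) = (16 + L)*((10 + t**2) + 7) = (16 + L)*(17 + t**2))
172*(237 + O(23, 4)) = 172*(237 + (272 + 16*4**2 + 17*23 + 23*4**2)) = 172*(237 + (272 + 16*16 + 391 + 23*16)) = 172*(237 + (272 + 256 + 391 + 368)) = 172*(237 + 1287) = 172*1524 = 262128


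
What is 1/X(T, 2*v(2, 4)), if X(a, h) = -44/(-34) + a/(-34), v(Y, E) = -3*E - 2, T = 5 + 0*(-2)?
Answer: 34/39 ≈ 0.87179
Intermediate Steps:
T = 5 (T = 5 + 0 = 5)
v(Y, E) = -2 - 3*E
X(a, h) = 22/17 - a/34 (X(a, h) = -44*(-1/34) + a*(-1/34) = 22/17 - a/34)
1/X(T, 2*v(2, 4)) = 1/(22/17 - 1/34*5) = 1/(22/17 - 5/34) = 1/(39/34) = 34/39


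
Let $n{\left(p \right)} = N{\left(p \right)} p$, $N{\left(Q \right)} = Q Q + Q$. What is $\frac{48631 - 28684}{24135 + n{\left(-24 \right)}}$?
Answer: $\frac{6649}{3629} \approx 1.8322$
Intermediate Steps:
$N{\left(Q \right)} = Q + Q^{2}$ ($N{\left(Q \right)} = Q^{2} + Q = Q + Q^{2}$)
$n{\left(p \right)} = p^{2} \left(1 + p\right)$ ($n{\left(p \right)} = p \left(1 + p\right) p = p^{2} \left(1 + p\right)$)
$\frac{48631 - 28684}{24135 + n{\left(-24 \right)}} = \frac{48631 - 28684}{24135 + \left(-24\right)^{2} \left(1 - 24\right)} = \frac{19947}{24135 + 576 \left(-23\right)} = \frac{19947}{24135 - 13248} = \frac{19947}{10887} = 19947 \cdot \frac{1}{10887} = \frac{6649}{3629}$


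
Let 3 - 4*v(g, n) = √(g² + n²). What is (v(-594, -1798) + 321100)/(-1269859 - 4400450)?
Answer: -1284403/22681236 + √896410/11340618 ≈ -0.056545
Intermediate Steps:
v(g, n) = ¾ - √(g² + n²)/4
(v(-594, -1798) + 321100)/(-1269859 - 4400450) = ((¾ - √((-594)² + (-1798)²)/4) + 321100)/(-1269859 - 4400450) = ((¾ - √(352836 + 3232804)/4) + 321100)/(-5670309) = ((¾ - √896410/2) + 321100)*(-1/5670309) = (1284403/4 - √896410/2)*(-1/5670309) = -1284403/22681236 + √896410/11340618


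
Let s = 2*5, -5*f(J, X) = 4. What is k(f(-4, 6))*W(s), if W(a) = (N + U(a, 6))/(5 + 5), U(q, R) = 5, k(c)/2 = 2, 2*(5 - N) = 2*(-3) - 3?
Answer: 29/5 ≈ 5.8000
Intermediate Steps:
f(J, X) = -⅘ (f(J, X) = -⅕*4 = -⅘)
N = 19/2 (N = 5 - (2*(-3) - 3)/2 = 5 - (-6 - 3)/2 = 5 - ½*(-9) = 5 + 9/2 = 19/2 ≈ 9.5000)
k(c) = 4 (k(c) = 2*2 = 4)
s = 10
W(a) = 29/20 (W(a) = (19/2 + 5)/(5 + 5) = (29/2)/10 = (29/2)*(⅒) = 29/20)
k(f(-4, 6))*W(s) = 4*(29/20) = 29/5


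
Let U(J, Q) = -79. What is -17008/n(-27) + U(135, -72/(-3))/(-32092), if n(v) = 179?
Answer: -545806595/5744468 ≈ -95.014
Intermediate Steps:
-17008/n(-27) + U(135, -72/(-3))/(-32092) = -17008/179 - 79/(-32092) = -17008*1/179 - 79*(-1/32092) = -17008/179 + 79/32092 = -545806595/5744468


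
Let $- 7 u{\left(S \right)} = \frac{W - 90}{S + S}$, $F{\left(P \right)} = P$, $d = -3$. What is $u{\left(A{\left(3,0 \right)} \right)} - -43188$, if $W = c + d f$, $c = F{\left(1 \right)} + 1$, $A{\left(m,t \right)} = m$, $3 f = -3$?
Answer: $\frac{1813981}{42} \approx 43190.0$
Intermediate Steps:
$f = -1$ ($f = \frac{1}{3} \left(-3\right) = -1$)
$c = 2$ ($c = 1 + 1 = 2$)
$W = 5$ ($W = 2 - -3 = 2 + 3 = 5$)
$u{\left(S \right)} = \frac{85}{14 S}$ ($u{\left(S \right)} = - \frac{\left(5 - 90\right) \frac{1}{S + S}}{7} = - \frac{\left(-85\right) \frac{1}{2 S}}{7} = - \frac{\left(- \frac{85}{2}\right) \frac{1}{S}}{7} = \frac{85}{14 S}$)
$u{\left(A{\left(3,0 \right)} \right)} - -43188 = \frac{85}{14 \cdot 3} - -43188 = \frac{85}{14} \cdot \frac{1}{3} + 43188 = \frac{85}{42} + 43188 = \frac{1813981}{42}$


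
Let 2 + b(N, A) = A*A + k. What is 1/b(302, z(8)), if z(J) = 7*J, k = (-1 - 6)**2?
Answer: 1/3183 ≈ 0.00031417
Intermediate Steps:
k = 49 (k = (-7)**2 = 49)
b(N, A) = 47 + A**2 (b(N, A) = -2 + (A*A + 49) = -2 + (A**2 + 49) = -2 + (49 + A**2) = 47 + A**2)
1/b(302, z(8)) = 1/(47 + (7*8)**2) = 1/(47 + 56**2) = 1/(47 + 3136) = 1/3183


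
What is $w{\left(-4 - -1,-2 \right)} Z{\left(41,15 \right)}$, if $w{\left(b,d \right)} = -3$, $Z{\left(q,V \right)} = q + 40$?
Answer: $-243$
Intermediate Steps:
$Z{\left(q,V \right)} = 40 + q$
$w{\left(-4 - -1,-2 \right)} Z{\left(41,15 \right)} = - 3 \left(40 + 41\right) = \left(-3\right) 81 = -243$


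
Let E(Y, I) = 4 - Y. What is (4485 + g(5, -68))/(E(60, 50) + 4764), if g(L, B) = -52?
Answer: 403/428 ≈ 0.94159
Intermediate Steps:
(4485 + g(5, -68))/(E(60, 50) + 4764) = (4485 - 52)/((4 - 1*60) + 4764) = 4433/((4 - 60) + 4764) = 4433/(-56 + 4764) = 4433/4708 = 4433*(1/4708) = 403/428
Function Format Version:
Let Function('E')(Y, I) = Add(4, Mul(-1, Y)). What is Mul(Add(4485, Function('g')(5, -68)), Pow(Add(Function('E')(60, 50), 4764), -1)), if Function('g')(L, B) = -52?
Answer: Rational(403, 428) ≈ 0.94159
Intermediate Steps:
Mul(Add(4485, Function('g')(5, -68)), Pow(Add(Function('E')(60, 50), 4764), -1)) = Mul(Add(4485, -52), Pow(Add(Add(4, Mul(-1, 60)), 4764), -1)) = Mul(4433, Pow(Add(Add(4, -60), 4764), -1)) = Mul(4433, Pow(Add(-56, 4764), -1)) = Mul(4433, Pow(4708, -1)) = Mul(4433, Rational(1, 4708)) = Rational(403, 428)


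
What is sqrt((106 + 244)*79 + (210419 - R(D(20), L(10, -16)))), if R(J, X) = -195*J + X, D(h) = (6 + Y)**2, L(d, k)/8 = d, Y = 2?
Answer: 41*sqrt(149) ≈ 500.47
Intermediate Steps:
L(d, k) = 8*d
D(h) = 64 (D(h) = (6 + 2)**2 = 8**2 = 64)
R(J, X) = X - 195*J
sqrt((106 + 244)*79 + (210419 - R(D(20), L(10, -16)))) = sqrt((106 + 244)*79 + (210419 - (8*10 - 195*64))) = sqrt(350*79 + (210419 - (80 - 12480))) = sqrt(27650 + (210419 - 1*(-12400))) = sqrt(27650 + (210419 + 12400)) = sqrt(27650 + 222819) = sqrt(250469) = 41*sqrt(149)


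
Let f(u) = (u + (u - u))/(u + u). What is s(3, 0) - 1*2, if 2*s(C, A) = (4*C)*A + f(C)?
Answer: -7/4 ≈ -1.7500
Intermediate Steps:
f(u) = 1/2 (f(u) = (u + 0)/((2*u)) = u*(1/(2*u)) = 1/2)
s(C, A) = 1/4 + 2*A*C (s(C, A) = ((4*C)*A + 1/2)/2 = (4*A*C + 1/2)/2 = (1/2 + 4*A*C)/2 = 1/4 + 2*A*C)
s(3, 0) - 1*2 = (1/4 + 2*0*3) - 1*2 = (1/4 + 0) - 2 = 1/4 - 2 = -7/4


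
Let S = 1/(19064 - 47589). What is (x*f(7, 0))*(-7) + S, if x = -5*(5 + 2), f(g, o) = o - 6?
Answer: -41931751/28525 ≈ -1470.0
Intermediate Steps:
f(g, o) = -6 + o
x = -35 (x = -5*7 = -35)
S = -1/28525 (S = 1/(-28525) = -1/28525 ≈ -3.5057e-5)
(x*f(7, 0))*(-7) + S = -35*(-6 + 0)*(-7) - 1/28525 = -35*(-6)*(-7) - 1/28525 = 210*(-7) - 1/28525 = -1470 - 1/28525 = -41931751/28525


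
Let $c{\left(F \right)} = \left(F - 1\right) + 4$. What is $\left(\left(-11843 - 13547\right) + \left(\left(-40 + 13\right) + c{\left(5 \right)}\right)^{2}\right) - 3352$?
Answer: $-28381$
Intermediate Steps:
$c{\left(F \right)} = 3 + F$ ($c{\left(F \right)} = \left(-1 + F\right) + 4 = 3 + F$)
$\left(\left(-11843 - 13547\right) + \left(\left(-40 + 13\right) + c{\left(5 \right)}\right)^{2}\right) - 3352 = \left(\left(-11843 - 13547\right) + \left(\left(-40 + 13\right) + \left(3 + 5\right)\right)^{2}\right) - 3352 = \left(-25390 + \left(-27 + 8\right)^{2}\right) - 3352 = \left(-25390 + \left(-19\right)^{2}\right) - 3352 = \left(-25390 + 361\right) - 3352 = -25029 - 3352 = -28381$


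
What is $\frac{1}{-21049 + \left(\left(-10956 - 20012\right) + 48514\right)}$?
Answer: $- \frac{1}{3503} \approx -0.00028547$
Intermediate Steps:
$\frac{1}{-21049 + \left(\left(-10956 - 20012\right) + 48514\right)} = \frac{1}{-21049 + \left(-30968 + 48514\right)} = \frac{1}{-21049 + 17546} = \frac{1}{-3503} = - \frac{1}{3503}$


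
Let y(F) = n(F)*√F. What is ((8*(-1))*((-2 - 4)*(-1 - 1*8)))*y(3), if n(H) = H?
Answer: -1296*√3 ≈ -2244.7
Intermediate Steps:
y(F) = F^(3/2) (y(F) = F*√F = F^(3/2))
((8*(-1))*((-2 - 4)*(-1 - 1*8)))*y(3) = ((8*(-1))*((-2 - 4)*(-1 - 1*8)))*3^(3/2) = (-(-48)*(-1 - 8))*(3*√3) = (-(-48)*(-9))*(3*√3) = (-8*54)*(3*√3) = -1296*√3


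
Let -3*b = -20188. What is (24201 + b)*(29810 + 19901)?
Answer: 4612733401/3 ≈ 1.5376e+9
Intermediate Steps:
b = 20188/3 (b = -⅓*(-20188) = 20188/3 ≈ 6729.3)
(24201 + b)*(29810 + 19901) = (24201 + 20188/3)*(29810 + 19901) = (92791/3)*49711 = 4612733401/3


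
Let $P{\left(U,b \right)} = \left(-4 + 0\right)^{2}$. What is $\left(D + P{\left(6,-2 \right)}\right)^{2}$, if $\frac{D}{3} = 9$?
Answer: $1849$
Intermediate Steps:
$D = 27$ ($D = 3 \cdot 9 = 27$)
$P{\left(U,b \right)} = 16$ ($P{\left(U,b \right)} = \left(-4\right)^{2} = 16$)
$\left(D + P{\left(6,-2 \right)}\right)^{2} = \left(27 + 16\right)^{2} = 43^{2} = 1849$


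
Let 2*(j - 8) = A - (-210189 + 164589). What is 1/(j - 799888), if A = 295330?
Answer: -1/629415 ≈ -1.5888e-6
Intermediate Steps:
j = 170473 (j = 8 + (295330 - (-210189 + 164589))/2 = 8 + (295330 - 1*(-45600))/2 = 8 + (295330 + 45600)/2 = 8 + (1/2)*340930 = 8 + 170465 = 170473)
1/(j - 799888) = 1/(170473 - 799888) = 1/(-629415) = -1/629415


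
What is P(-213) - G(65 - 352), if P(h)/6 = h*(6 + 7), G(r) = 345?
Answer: -16959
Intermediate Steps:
P(h) = 78*h (P(h) = 6*(h*(6 + 7)) = 6*(h*13) = 6*(13*h) = 78*h)
P(-213) - G(65 - 352) = 78*(-213) - 1*345 = -16614 - 345 = -16959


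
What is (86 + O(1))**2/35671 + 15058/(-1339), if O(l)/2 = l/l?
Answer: -526764702/47763469 ≈ -11.029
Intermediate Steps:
O(l) = 2 (O(l) = 2*(l/l) = 2*1 = 2)
(86 + O(1))**2/35671 + 15058/(-1339) = (86 + 2)**2/35671 + 15058/(-1339) = 88**2*(1/35671) + 15058*(-1/1339) = 7744*(1/35671) - 15058/1339 = 7744/35671 - 15058/1339 = -526764702/47763469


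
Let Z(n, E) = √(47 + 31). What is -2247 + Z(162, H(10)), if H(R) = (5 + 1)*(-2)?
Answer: -2247 + √78 ≈ -2238.2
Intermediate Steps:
H(R) = -12 (H(R) = 6*(-2) = -12)
Z(n, E) = √78
-2247 + Z(162, H(10)) = -2247 + √78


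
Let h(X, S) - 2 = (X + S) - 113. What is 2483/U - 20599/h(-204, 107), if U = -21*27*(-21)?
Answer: 245788757/2476656 ≈ 99.242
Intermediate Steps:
h(X, S) = -111 + S + X (h(X, S) = 2 + ((X + S) - 113) = 2 + ((S + X) - 113) = 2 + (-113 + S + X) = -111 + S + X)
U = 11907 (U = -567*(-21) = 11907)
2483/U - 20599/h(-204, 107) = 2483/11907 - 20599/(-111 + 107 - 204) = 2483*(1/11907) - 20599/(-208) = 2483/11907 - 20599*(-1/208) = 2483/11907 + 20599/208 = 245788757/2476656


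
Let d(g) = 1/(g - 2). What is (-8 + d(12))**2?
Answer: 6241/100 ≈ 62.410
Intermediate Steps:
d(g) = 1/(-2 + g)
(-8 + d(12))**2 = (-8 + 1/(-2 + 12))**2 = (-8 + 1/10)**2 = (-79/10)**2 = 6241/100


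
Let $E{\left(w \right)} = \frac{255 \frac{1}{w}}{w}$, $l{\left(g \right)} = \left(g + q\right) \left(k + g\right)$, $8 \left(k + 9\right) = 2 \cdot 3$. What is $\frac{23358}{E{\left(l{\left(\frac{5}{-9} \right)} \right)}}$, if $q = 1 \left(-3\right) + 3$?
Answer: $\frac{115059905}{52488} \approx 2192.1$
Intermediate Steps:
$q = 0$ ($q = -3 + 3 = 0$)
$k = - \frac{33}{4}$ ($k = -9 + \frac{2 \cdot 3}{8} = -9 + \frac{1}{8} \cdot 6 = -9 + \frac{3}{4} = - \frac{33}{4} \approx -8.25$)
$l{\left(g \right)} = g \left(- \frac{33}{4} + g\right)$ ($l{\left(g \right)} = \left(g + 0\right) \left(- \frac{33}{4} + g\right) = g \left(- \frac{33}{4} + g\right)$)
$E{\left(w \right)} = \frac{255}{w^{2}}$
$\frac{23358}{E{\left(l{\left(\frac{5}{-9} \right)} \right)}} = \frac{23358}{255 \frac{1}{\frac{25}{1296} \left(-33 + 4 \frac{5}{-9}\right)^{2}}} = \frac{23358}{255 \frac{1}{\frac{25}{1296} \left(-33 + 4 \cdot 5 \left(- \frac{1}{9}\right)\right)^{2}}} = \frac{23358}{255 \frac{1}{\frac{25}{1296} \left(-33 + 4 \left(- \frac{5}{9}\right)\right)^{2}}} = \frac{23358}{255 \frac{1}{\frac{25}{1296} \left(-33 - \frac{20}{9}\right)^{2}}} = \frac{23358}{255 \frac{1}{\frac{2512225}{104976}}} = \frac{23358}{255 \cdot \frac{104976}{2512225}} = \frac{23358}{\frac{5353776}{502445}} = 23358 \cdot \frac{502445}{5353776} = \frac{115059905}{52488}$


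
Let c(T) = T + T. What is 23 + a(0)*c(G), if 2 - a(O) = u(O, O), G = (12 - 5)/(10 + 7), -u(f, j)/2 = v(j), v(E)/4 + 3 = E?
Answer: 83/17 ≈ 4.8824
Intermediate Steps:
v(E) = -12 + 4*E
u(f, j) = 24 - 8*j (u(f, j) = -2*(-12 + 4*j) = 24 - 8*j)
G = 7/17 ≈ 0.41176
a(O) = -22 + 8*O (a(O) = 2 - (24 - 8*O) = 2 + (-24 + 8*O) = -22 + 8*O)
c(T) = 2*T
23 + a(0)*c(G) = 23 + (-22 + 8*0)*(2*(7/17)) = 23 + (-22 + 0)*(14/17) = 23 - 22*14/17 = 23 - 308/17 = 83/17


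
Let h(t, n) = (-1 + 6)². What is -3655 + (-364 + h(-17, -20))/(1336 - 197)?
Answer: -4163384/1139 ≈ -3655.3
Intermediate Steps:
h(t, n) = 25 (h(t, n) = 5² = 25)
-3655 + (-364 + h(-17, -20))/(1336 - 197) = -3655 + (-364 + 25)/(1336 - 197) = -3655 - 339/1139 = -4163384/1139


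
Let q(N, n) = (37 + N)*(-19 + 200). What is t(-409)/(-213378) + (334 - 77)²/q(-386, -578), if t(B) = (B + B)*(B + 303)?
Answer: -184628879/127159197 ≈ -1.4520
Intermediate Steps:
q(N, n) = 6697 + 181*N (q(N, n) = (37 + N)*181 = 6697 + 181*N)
t(B) = 2*B*(303 + B) (t(B) = (2*B)*(303 + B) = 2*B*(303 + B))
t(-409)/(-213378) + (334 - 77)²/q(-386, -578) = (2*(-409)*(303 - 409))/(-213378) + (334 - 77)²/(6697 + 181*(-386)) = (2*(-409)*(-106))*(-1/213378) + 257²/(6697 - 69866) = 86708*(-1/213378) + 66049/(-63169) = -818/2013 + 66049*(-1/63169) = -818/2013 - 66049/63169 = -184628879/127159197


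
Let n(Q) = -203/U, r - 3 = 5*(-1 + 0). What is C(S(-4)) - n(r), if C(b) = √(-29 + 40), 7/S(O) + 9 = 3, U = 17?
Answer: 203/17 + √11 ≈ 15.258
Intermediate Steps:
r = -2 (r = 3 + 5*(-1 + 0) = 3 + 5*(-1) = 3 - 5 = -2)
S(O) = -7/6 (S(O) = 7/(-9 + 3) = 7/(-6) = 7*(-⅙) = -7/6)
C(b) = √11
n(Q) = -203/17
C(S(-4)) - n(r) = √11 - 1*(-203/17) = √11 + 203/17 = 203/17 + √11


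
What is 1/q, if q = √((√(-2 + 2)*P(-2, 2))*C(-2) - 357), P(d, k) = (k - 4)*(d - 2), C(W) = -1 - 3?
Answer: -I*√357/357 ≈ -0.052926*I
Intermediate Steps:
C(W) = -4
P(d, k) = (-4 + k)*(-2 + d)
q = I*√357 (q = √((√(-2 + 2)*(8 - 4*(-2) - 2*2 - 2*2))*(-4) - 357) = √((√0*(8 + 8 - 4 - 4))*(-4) - 357) = √((0*8)*(-4) - 357) = √(0*(-4) - 357) = √(0 - 357) = √(-357) = I*√357 ≈ 18.894*I)
1/q = 1/(I*√357) = -I*√357/357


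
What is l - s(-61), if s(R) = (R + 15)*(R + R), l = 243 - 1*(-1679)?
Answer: -3690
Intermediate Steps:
l = 1922 (l = 243 + 1679 = 1922)
s(R) = 2*R*(15 + R) (s(R) = (15 + R)*(2*R) = 2*R*(15 + R))
l - s(-61) = 1922 - 2*(-61)*(15 - 61) = 1922 - 2*(-61)*(-46) = 1922 - 1*5612 = 1922 - 5612 = -3690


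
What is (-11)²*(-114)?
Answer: -13794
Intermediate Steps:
(-11)²*(-114) = 121*(-114) = -13794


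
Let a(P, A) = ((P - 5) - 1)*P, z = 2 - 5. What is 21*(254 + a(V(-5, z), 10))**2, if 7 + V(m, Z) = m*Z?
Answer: 1530900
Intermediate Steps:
z = -3
V(m, Z) = -7 + Z*m (V(m, Z) = -7 + m*Z = -7 + Z*m)
a(P, A) = P*(-6 + P) (a(P, A) = ((-5 + P) - 1)*P = (-6 + P)*P = P*(-6 + P))
21*(254 + a(V(-5, z), 10))**2 = 21*(254 + (-7 - 3*(-5))*(-6 + (-7 - 3*(-5))))**2 = 21*(254 + (-7 + 15)*(-6 + (-7 + 15)))**2 = 21*(254 + 8*(-6 + 8))**2 = 21*(254 + 8*2)**2 = 21*(254 + 16)**2 = 21*270**2 = 21*72900 = 1530900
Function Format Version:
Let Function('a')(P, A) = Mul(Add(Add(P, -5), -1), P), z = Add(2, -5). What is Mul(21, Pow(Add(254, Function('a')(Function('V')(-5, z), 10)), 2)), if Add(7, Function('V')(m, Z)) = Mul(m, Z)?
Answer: 1530900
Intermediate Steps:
z = -3
Function('V')(m, Z) = Add(-7, Mul(Z, m)) (Function('V')(m, Z) = Add(-7, Mul(m, Z)) = Add(-7, Mul(Z, m)))
Function('a')(P, A) = Mul(P, Add(-6, P)) (Function('a')(P, A) = Mul(Add(Add(-5, P), -1), P) = Mul(Add(-6, P), P) = Mul(P, Add(-6, P)))
Mul(21, Pow(Add(254, Function('a')(Function('V')(-5, z), 10)), 2)) = Mul(21, Pow(Add(254, Mul(Add(-7, Mul(-3, -5)), Add(-6, Add(-7, Mul(-3, -5))))), 2)) = Mul(21, Pow(Add(254, Mul(Add(-7, 15), Add(-6, Add(-7, 15)))), 2)) = Mul(21, Pow(Add(254, Mul(8, Add(-6, 8))), 2)) = Mul(21, Pow(Add(254, Mul(8, 2)), 2)) = Mul(21, Pow(Add(254, 16), 2)) = Mul(21, Pow(270, 2)) = Mul(21, 72900) = 1530900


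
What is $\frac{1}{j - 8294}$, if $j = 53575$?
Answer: $\frac{1}{45281} \approx 2.2084 \cdot 10^{-5}$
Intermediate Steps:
$\frac{1}{j - 8294} = \frac{1}{53575 - 8294} = \frac{1}{45281}$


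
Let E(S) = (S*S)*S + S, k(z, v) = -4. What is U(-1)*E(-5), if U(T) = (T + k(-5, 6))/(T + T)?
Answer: -325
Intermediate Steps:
U(T) = (-4 + T)/(2*T) (U(T) = (T - 4)/(T + T) = (-4 + T)/((2*T)) = (-4 + T)*(1/(2*T)) = (-4 + T)/(2*T))
E(S) = S + S**3 (E(S) = S**2*S + S = S**3 + S = S + S**3)
U(-1)*E(-5) = ((1/2)*(-4 - 1)/(-1))*(-5 + (-5)**3) = ((1/2)*(-1)*(-5))*(-5 - 125) = (5/2)*(-130) = -325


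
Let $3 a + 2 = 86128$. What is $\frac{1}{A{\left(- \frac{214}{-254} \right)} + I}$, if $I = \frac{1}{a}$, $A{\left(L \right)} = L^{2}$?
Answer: $\frac{1389126254}{986104961} \approx 1.4087$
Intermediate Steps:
$a = \frac{86126}{3}$ ($a = - \frac{2}{3} + \frac{1}{3} \cdot 86128 = - \frac{2}{3} + \frac{86128}{3} = \frac{86126}{3} \approx 28709.0$)
$I = \frac{3}{86126}$ ($I = \frac{1}{\frac{86126}{3}} = \frac{3}{86126} \approx 3.4833 \cdot 10^{-5}$)
$\frac{1}{A{\left(- \frac{214}{-254} \right)} + I} = \frac{1}{\left(- \frac{214}{-254}\right)^{2} + \frac{3}{86126}} = \frac{1}{\left(\left(-214\right) \left(- \frac{1}{254}\right)\right)^{2} + \frac{3}{86126}} = \frac{1}{\left(\frac{107}{127}\right)^{2} + \frac{3}{86126}} = \frac{1}{\frac{11449}{16129} + \frac{3}{86126}} = \frac{1}{\frac{986104961}{1389126254}} = \frac{1389126254}{986104961}$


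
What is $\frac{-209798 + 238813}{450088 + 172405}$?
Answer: $\frac{29015}{622493} \approx 0.046611$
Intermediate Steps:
$\frac{-209798 + 238813}{450088 + 172405} = \frac{29015}{622493}$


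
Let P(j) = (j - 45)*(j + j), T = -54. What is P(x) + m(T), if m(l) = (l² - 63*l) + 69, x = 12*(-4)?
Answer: 15315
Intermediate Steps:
x = -48
P(j) = 2*j*(-45 + j) (P(j) = (-45 + j)*(2*j) = 2*j*(-45 + j))
m(l) = 69 + l² - 63*l
P(x) + m(T) = 2*(-48)*(-45 - 48) + (69 + (-54)² - 63*(-54)) = 2*(-48)*(-93) + (69 + 2916 + 3402) = 8928 + 6387 = 15315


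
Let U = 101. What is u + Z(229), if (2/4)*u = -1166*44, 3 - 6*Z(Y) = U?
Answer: -307873/3 ≈ -1.0262e+5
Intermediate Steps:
Z(Y) = -49/3 (Z(Y) = 1/2 - 1/6*101 = 1/2 - 101/6 = -49/3)
u = -102608 (u = 2*(-1166*44) = 2*(-51304) = -102608)
u + Z(229) = -102608 - 49/3 = -307873/3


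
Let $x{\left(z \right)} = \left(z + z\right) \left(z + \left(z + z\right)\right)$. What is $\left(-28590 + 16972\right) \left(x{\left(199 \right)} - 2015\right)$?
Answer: $-2737096238$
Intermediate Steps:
$x{\left(z \right)} = 6 z^{2}$ ($x{\left(z \right)} = 2 z \left(z + 2 z\right) = 2 z 3 z = 6 z^{2}$)
$\left(-28590 + 16972\right) \left(x{\left(199 \right)} - 2015\right) = \left(-28590 + 16972\right) \left(6 \cdot 199^{2} - 2015\right) = - 11618 \left(6 \cdot 39601 - 2015\right) = - 11618 \left(237606 - 2015\right) = \left(-11618\right) 235591 = -2737096238$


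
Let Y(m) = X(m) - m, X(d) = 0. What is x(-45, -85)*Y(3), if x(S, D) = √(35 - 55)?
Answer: -6*I*√5 ≈ -13.416*I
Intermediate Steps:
x(S, D) = 2*I*√5 (x(S, D) = √(-20) = 2*I*√5)
Y(m) = -m (Y(m) = 0 - m = -m)
x(-45, -85)*Y(3) = (2*I*√5)*(-1*3) = (2*I*√5)*(-3) = -6*I*√5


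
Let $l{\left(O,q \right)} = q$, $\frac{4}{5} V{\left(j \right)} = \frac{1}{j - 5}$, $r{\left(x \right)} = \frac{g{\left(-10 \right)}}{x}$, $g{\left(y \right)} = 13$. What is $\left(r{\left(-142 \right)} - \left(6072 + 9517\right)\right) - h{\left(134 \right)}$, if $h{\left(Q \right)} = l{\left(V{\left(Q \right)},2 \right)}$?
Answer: $- \frac{2213935}{142} \approx -15591.0$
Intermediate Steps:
$r{\left(x \right)} = \frac{13}{x}$
$V{\left(j \right)} = \frac{5}{4 \left(-5 + j\right)}$ ($V{\left(j \right)} = \frac{5}{4 \left(j - 5\right)} = \frac{5}{4 \left(-5 + j\right)}$)
$h{\left(Q \right)} = 2$
$\left(r{\left(-142 \right)} - \left(6072 + 9517\right)\right) - h{\left(134 \right)} = \left(\frac{13}{-142} - \left(6072 + 9517\right)\right) - 2 = \left(13 \left(- \frac{1}{142}\right) - 15589\right) - 2 = \left(- \frac{13}{142} - 15589\right) - 2 = - \frac{2213651}{142} - 2 = - \frac{2213935}{142}$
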